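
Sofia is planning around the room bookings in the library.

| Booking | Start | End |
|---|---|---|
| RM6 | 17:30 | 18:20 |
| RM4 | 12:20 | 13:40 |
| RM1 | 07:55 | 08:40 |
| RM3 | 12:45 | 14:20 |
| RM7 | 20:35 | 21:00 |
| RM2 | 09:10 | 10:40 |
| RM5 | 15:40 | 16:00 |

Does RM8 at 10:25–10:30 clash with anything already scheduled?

RM1: ends 08:40 at or before RM8 starts 10:25 → clear.
RM2: starts 09:10 before RM8 ends 10:30, and ends 10:40 after RM8 starts 10:25 → overlap.
RM4: starts 12:20 at or after RM8 ends 10:30 → clear.
RM3: starts 12:45 at or after RM8 ends 10:30 → clear.
RM5: starts 15:40 at or after RM8 ends 10:30 → clear.
RM6: starts 17:30 at or after RM8 ends 10:30 → clear.
RM7: starts 20:35 at or after RM8 ends 10:30 → clear.
RM8 overlaps RM2.

Yes — it overlaps RM2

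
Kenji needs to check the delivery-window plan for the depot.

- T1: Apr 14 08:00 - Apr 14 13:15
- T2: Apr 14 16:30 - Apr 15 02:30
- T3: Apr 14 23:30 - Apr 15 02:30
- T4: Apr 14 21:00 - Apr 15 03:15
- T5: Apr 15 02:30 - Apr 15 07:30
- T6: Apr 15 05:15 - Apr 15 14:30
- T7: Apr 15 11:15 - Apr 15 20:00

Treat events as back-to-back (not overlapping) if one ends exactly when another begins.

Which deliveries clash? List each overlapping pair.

Sorted by start: T1, T2, T4, T3, T5, T6, T7.
T2 starts after T1 ends; T1 is clear from here.
T4 starts before T2 ends → T2 and T4 overlap.
T3 starts before T2 ends → T2 and T3 overlap.
T5 starts exactly when T2 ends (back-to-back, no overlap); T2 is clear from here.
T3 starts before T4 ends → T4 and T3 overlap.
T5 starts before T4 ends → T4 and T5 overlap.
T6 starts after T4 ends; T4 is clear from here.
T5 starts exactly when T3 ends (back-to-back, no overlap); T3 is clear from here.
T6 starts before T5 ends → T5 and T6 overlap.
T7 starts after T5 ends.
T7 starts before T6 ends → T6 and T7 overlap.

T2 & T3, T2 & T4, T3 & T4, T4 & T5, T5 & T6, T6 & T7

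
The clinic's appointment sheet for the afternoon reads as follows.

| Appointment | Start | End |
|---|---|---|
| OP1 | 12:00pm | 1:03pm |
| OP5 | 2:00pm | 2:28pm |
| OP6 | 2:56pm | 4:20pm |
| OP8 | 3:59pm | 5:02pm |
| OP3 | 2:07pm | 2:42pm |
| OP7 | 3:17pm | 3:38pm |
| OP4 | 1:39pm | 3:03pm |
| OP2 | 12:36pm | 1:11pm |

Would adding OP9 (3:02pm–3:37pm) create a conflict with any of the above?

Yes — it overlaps OP4, OP6, OP7

OP1: ends 1:03pm at or before OP9 starts 3:02pm → clear.
OP2: ends 1:11pm at or before OP9 starts 3:02pm → clear.
OP4: starts 1:39pm before OP9 ends 3:37pm, and ends 3:03pm after OP9 starts 3:02pm → overlap.
OP5: ends 2:28pm at or before OP9 starts 3:02pm → clear.
OP3: ends 2:42pm at or before OP9 starts 3:02pm → clear.
OP6: starts 2:56pm before OP9 ends 3:37pm, and ends 4:20pm after OP9 starts 3:02pm → overlap.
OP7: starts 3:17pm before OP9 ends 3:37pm, and ends 3:38pm after OP9 starts 3:02pm → overlap.
OP8: starts 3:59pm at or after OP9 ends 3:37pm → clear.
OP9 overlaps OP4, OP6, OP7.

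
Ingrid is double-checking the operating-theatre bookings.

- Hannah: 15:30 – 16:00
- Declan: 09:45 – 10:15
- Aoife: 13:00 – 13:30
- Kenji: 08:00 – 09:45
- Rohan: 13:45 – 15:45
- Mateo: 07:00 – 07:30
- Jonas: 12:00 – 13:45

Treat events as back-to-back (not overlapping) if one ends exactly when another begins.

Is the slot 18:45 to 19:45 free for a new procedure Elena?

Mateo: ends 07:30 at or before Elena starts 18:45 → clear.
Kenji: ends 09:45 at or before Elena starts 18:45 → clear.
Declan: ends 10:15 at or before Elena starts 18:45 → clear.
Jonas: ends 13:45 at or before Elena starts 18:45 → clear.
Aoife: ends 13:30 at or before Elena starts 18:45 → clear.
Rohan: ends 15:45 at or before Elena starts 18:45 → clear.
Hannah: ends 16:00 at or before Elena starts 18:45 → clear.

Yes — the slot is free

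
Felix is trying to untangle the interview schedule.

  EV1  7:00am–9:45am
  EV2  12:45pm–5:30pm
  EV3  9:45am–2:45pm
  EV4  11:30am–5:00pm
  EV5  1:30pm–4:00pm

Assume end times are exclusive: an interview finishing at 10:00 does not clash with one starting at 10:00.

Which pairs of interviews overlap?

EV2 & EV3, EV2 & EV4, EV2 & EV5, EV3 & EV4, EV3 & EV5, EV4 & EV5

Check each pair: they overlap iff neither finishes before the other starts.
Sorted by start: EV1, EV3, EV4, EV2, EV5.
EV3 starts exactly when EV1 ends (back-to-back, no overlap), so nothing later overlaps EV1 either.
EV4 starts before EV3 ends → EV3 and EV4 overlap.
EV2 starts before EV3 ends → EV3 and EV2 overlap.
EV5 starts before EV3 ends → EV3 and EV5 overlap.
EV2 starts before EV4 ends → EV4 and EV2 overlap.
EV5 starts before EV4 ends → EV4 and EV5 overlap.
EV5 starts before EV2 ends → EV2 and EV5 overlap.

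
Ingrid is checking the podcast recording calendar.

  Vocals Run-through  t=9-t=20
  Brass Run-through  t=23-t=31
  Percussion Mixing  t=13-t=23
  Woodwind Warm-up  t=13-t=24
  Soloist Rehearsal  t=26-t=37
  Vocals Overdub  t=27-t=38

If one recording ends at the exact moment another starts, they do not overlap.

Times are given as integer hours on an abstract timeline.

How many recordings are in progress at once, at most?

Walk through starts and ends in time order (an end at T is processed before a start at T):
t=9 start Vocals Run-through → 1
t=13 start Percussion Mixing → 2
t=13 start Woodwind Warm-up → 3
t=20 end Vocals Run-through → 2
t=23 end Percussion Mixing → 1
t=23 start Brass Run-through → 2
t=24 end Woodwind Warm-up → 1
t=26 start Soloist Rehearsal → 2
t=27 start Vocals Overdub → 3
t=31 end Brass Run-through → 2
t=37 end Soloist Rehearsal → 1
t=38 end Vocals Overdub → 0
Peak is 3, at t=13 (Percussion Mixing, Vocals Run-through, Woodwind Warm-up).

3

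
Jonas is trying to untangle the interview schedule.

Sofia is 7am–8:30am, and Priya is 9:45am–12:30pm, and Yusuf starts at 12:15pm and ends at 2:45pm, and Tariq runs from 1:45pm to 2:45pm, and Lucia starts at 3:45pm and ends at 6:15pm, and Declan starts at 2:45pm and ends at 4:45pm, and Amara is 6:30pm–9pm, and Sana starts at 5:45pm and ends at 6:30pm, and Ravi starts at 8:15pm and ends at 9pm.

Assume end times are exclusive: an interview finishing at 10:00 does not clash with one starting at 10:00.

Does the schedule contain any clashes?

Yes

Check each pair: they overlap iff neither finishes before the other starts.
Sorted by start: Sofia, Priya, Yusuf, Tariq, Declan, Lucia, Sana, Amara, Ravi.
Priya starts after Sofia ends, so Sofia has no further overlaps.
Yusuf starts before Priya ends → Priya and Yusuf overlap.
That's a conflict, so the schedule is not conflict-free.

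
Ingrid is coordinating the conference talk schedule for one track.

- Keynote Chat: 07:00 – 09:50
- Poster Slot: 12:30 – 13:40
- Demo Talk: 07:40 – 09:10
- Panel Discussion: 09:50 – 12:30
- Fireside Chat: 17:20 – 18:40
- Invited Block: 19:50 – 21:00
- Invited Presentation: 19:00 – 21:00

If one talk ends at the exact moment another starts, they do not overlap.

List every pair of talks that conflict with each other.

Demo Talk & Keynote Chat, Invited Block & Invited Presentation

Two intervals overlap when each starts before the other ends.
Sorted by start: Keynote Chat, Demo Talk, Panel Discussion, Poster Slot, Fireside Chat, Invited Presentation, Invited Block.
Demo Talk starts before Keynote Chat ends → Keynote Chat and Demo Talk overlap.
Panel Discussion starts exactly when Keynote Chat ends (back-to-back, no overlap), so nothing later overlaps Keynote Chat either.
Panel Discussion starts after Demo Talk ends, so nothing later overlaps Demo Talk either.
Poster Slot starts exactly when Panel Discussion ends (back-to-back, no overlap), so nothing later overlaps Panel Discussion either.
Fireside Chat starts after Poster Slot ends, so nothing later overlaps Poster Slot either.
Invited Presentation starts after Fireside Chat ends, so nothing later overlaps Fireside Chat either.
Invited Block starts before Invited Presentation ends → Invited Presentation and Invited Block overlap.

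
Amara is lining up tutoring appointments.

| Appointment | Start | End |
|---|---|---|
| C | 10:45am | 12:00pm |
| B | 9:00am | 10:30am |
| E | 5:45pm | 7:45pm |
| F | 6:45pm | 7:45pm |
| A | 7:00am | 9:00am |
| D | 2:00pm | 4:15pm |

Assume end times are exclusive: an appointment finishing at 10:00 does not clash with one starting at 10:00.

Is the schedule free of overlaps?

Sorted by start: A, B, C, D, E, F.
B starts exactly when A ends (back-to-back, no overlap), so A has no further overlaps.
C starts after B ends, so B has no further overlaps.
D starts after C ends, so C has no further overlaps.
E starts after D ends, so D has no further overlaps.
F starts before E ends → E and F overlap.
That's a conflict, so the schedule is not conflict-free.

No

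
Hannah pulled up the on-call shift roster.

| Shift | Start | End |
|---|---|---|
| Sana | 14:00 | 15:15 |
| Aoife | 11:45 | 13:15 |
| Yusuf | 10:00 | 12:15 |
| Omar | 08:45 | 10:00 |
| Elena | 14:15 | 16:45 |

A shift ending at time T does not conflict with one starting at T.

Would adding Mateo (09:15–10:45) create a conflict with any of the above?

Omar: starts 08:45 before Mateo ends 10:45, and ends 10:00 after Mateo starts 09:15 → overlap.
Yusuf: starts 10:00 before Mateo ends 10:45, and ends 12:15 after Mateo starts 09:15 → overlap.
Aoife: starts 11:45 at or after Mateo ends 10:45 → clear.
Sana: starts 14:00 at or after Mateo ends 10:45 → clear.
Elena: starts 14:15 at or after Mateo ends 10:45 → clear.
Mateo overlaps Omar, Yusuf.

Yes — it overlaps Omar, Yusuf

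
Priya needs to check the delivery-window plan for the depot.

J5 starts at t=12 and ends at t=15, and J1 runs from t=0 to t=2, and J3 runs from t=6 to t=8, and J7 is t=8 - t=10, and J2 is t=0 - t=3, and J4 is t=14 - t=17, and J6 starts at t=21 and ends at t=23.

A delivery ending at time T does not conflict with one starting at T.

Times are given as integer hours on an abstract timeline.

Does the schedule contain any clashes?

Sorted by start: J1, J2, J3, J7, J5, J4, J6.
J2 starts before J1 ends → J1 and J2 overlap.
That's a conflict, so the schedule is not conflict-free.

Yes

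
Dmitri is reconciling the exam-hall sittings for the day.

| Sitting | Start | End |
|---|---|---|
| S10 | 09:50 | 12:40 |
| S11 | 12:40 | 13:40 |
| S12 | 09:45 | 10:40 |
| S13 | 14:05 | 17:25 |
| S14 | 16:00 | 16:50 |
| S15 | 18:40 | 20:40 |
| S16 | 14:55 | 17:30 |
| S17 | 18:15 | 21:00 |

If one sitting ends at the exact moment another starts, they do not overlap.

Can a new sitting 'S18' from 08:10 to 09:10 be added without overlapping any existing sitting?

Yes — the slot is free

S12: starts 09:45 at or after S18 ends 09:10 → clear.
S10: starts 09:50 at or after S18 ends 09:10 → clear.
S11: starts 12:40 at or after S18 ends 09:10 → clear.
S13: starts 14:05 at or after S18 ends 09:10 → clear.
S16: starts 14:55 at or after S18 ends 09:10 → clear.
S14: starts 16:00 at or after S18 ends 09:10 → clear.
S17: starts 18:15 at or after S18 ends 09:10 → clear.
S15: starts 18:40 at or after S18 ends 09:10 → clear.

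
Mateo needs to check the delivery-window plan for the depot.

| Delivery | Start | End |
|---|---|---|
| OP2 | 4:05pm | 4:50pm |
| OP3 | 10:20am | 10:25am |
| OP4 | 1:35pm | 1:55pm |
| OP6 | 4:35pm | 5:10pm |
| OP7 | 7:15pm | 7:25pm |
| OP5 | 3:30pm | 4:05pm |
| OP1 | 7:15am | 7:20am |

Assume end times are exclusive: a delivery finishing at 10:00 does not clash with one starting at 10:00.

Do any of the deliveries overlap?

Yes

Sorted by start: OP1, OP3, OP4, OP5, OP2, OP6, OP7.
OP3 starts after OP1 ends — done with OP1.
OP4 starts after OP3 ends — done with OP3.
OP5 starts after OP4 ends — done with OP4.
OP2 starts exactly when OP5 ends (back-to-back, no overlap) — done with OP5.
OP6 starts before OP2 ends → OP2 and OP6 overlap.
That's a conflict, so the schedule is not conflict-free.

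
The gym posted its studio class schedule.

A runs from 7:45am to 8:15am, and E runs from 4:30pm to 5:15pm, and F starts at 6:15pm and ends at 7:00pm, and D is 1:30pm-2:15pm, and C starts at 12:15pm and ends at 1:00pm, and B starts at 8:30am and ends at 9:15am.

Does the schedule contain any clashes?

No

Sorted by start: A, B, C, D, E, F.
B starts after A ends — done with A.
C starts after B ends — done with B.
D starts after C ends — done with C.
E starts after D ends — done with D.
F starts after E ends.
Every pair is clear; the schedule has no overlaps.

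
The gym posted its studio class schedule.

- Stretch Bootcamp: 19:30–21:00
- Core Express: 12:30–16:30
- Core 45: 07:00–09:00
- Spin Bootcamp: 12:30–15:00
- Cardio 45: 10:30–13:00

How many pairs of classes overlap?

3

Two intervals overlap when each starts before the other ends.
Sorted by start: Core 45, Cardio 45, Core Express, Spin Bootcamp, Stretch Bootcamp.
Cardio 45 starts after Core 45 ends, so Core 45 has no further overlaps.
Core Express starts before Cardio 45 ends → Cardio 45 and Core Express overlap.
Spin Bootcamp starts before Cardio 45 ends → Cardio 45 and Spin Bootcamp overlap.
Stretch Bootcamp starts after Cardio 45 ends.
Spin Bootcamp starts before Core Express ends → Core Express and Spin Bootcamp overlap.
Stretch Bootcamp starts after Core Express ends.
Stretch Bootcamp starts after Spin Bootcamp ends.
Overlapping pairs: Cardio 45 & Core Express, Cardio 45 & Spin Bootcamp, Core Express & Spin Bootcamp — 3 in total.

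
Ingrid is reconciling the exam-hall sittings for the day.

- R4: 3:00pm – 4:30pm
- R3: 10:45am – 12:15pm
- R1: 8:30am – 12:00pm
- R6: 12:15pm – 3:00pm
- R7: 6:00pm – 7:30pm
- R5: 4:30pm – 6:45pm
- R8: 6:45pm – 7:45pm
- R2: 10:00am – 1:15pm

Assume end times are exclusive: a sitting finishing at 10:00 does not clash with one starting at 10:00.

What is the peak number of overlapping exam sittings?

Sweep the timeline, counting +1 at each start and −1 at each end (ends before starts at a tie):
8:30am start R1 → 1
10:00am start R2 → 2
10:45am start R3 → 3
12:00pm end R1 → 2
12:15pm end R3 → 1
12:15pm start R6 → 2
1:15pm end R2 → 1
3:00pm end R6 → 0
3:00pm start R4 → 1
4:30pm end R4 → 0
4:30pm start R5 → 1
6:00pm start R7 → 2
6:45pm end R5 → 1
6:45pm start R8 → 2
7:30pm end R7 → 1
7:45pm end R8 → 0
Peak is 3, at 10:45am (R1, R2, R3).

3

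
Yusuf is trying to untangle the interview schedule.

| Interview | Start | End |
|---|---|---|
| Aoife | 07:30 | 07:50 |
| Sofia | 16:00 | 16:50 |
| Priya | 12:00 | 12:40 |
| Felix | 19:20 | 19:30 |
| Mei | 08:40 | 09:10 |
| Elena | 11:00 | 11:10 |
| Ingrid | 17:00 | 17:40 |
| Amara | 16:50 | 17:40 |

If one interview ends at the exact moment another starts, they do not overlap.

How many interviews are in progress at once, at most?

Sort all start/end points and keep a running count:
07:30 start Aoife → 1
07:50 end Aoife → 0
08:40 start Mei → 1
09:10 end Mei → 0
11:00 start Elena → 1
11:10 end Elena → 0
12:00 start Priya → 1
12:40 end Priya → 0
16:00 start Sofia → 1
16:50 end Sofia → 0
16:50 start Amara → 1
17:00 start Ingrid → 2
17:40 end Amara → 1
17:40 end Ingrid → 0
19:20 start Felix → 1
19:30 end Felix → 0
Peak is 2, at 17:00 (Amara, Ingrid).

2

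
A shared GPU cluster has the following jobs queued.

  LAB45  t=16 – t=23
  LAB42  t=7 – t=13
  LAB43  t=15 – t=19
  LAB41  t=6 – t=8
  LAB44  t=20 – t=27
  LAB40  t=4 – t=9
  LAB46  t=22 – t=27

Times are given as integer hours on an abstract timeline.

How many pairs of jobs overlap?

7

Sorted by start: LAB40, LAB41, LAB42, LAB43, LAB45, LAB44, LAB46.
LAB41 starts before LAB40 ends → LAB40 and LAB41 overlap.
LAB42 starts before LAB40 ends → LAB40 and LAB42 overlap.
LAB43 starts after LAB40 ends; LAB40 is clear from here.
LAB42 starts before LAB41 ends → LAB41 and LAB42 overlap.
LAB43 starts after LAB41 ends; LAB41 is clear from here.
LAB43 starts after LAB42 ends; LAB42 is clear from here.
LAB45 starts before LAB43 ends → LAB43 and LAB45 overlap.
LAB44 starts after LAB43 ends; LAB43 is clear from here.
LAB44 starts before LAB45 ends → LAB45 and LAB44 overlap.
LAB46 starts before LAB45 ends → LAB45 and LAB46 overlap.
LAB46 starts before LAB44 ends → LAB44 and LAB46 overlap.
Overlapping pairs: LAB40 & LAB41, LAB40 & LAB42, LAB41 & LAB42, LAB43 & LAB45, LAB44 & LAB45, LAB44 & LAB46, LAB45 & LAB46 — 7 in total.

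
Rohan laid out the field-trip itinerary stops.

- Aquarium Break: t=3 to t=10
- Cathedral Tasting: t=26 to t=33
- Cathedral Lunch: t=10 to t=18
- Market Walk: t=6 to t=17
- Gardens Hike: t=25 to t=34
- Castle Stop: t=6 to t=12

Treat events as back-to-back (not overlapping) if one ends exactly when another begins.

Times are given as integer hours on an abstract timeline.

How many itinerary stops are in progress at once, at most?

3

Sort all start/end points and keep a running count:
t=3 start Aquarium Break → 1
t=6 start Castle Stop → 2
t=6 start Market Walk → 3
t=10 end Aquarium Break → 2
t=10 start Cathedral Lunch → 3
t=12 end Castle Stop → 2
t=17 end Market Walk → 1
t=18 end Cathedral Lunch → 0
t=25 start Gardens Hike → 1
t=26 start Cathedral Tasting → 2
t=33 end Cathedral Tasting → 1
t=34 end Gardens Hike → 0
Peak is 3, at t=6 (Aquarium Break, Castle Stop, Market Walk).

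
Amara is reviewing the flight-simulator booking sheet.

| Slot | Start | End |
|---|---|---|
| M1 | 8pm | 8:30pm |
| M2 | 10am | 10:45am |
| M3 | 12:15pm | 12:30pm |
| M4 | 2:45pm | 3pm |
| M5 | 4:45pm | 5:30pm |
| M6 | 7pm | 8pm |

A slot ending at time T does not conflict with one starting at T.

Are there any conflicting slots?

Check each pair: they overlap iff neither finishes before the other starts.
Sorted by start: M2, M3, M4, M5, M6, M1.
M3 starts after M2 ends; M2 is clear from here.
M4 starts after M3 ends; M3 is clear from here.
M5 starts after M4 ends; M4 is clear from here.
M6 starts after M5 ends; M5 is clear from here.
M1 starts exactly when M6 ends (back-to-back, no overlap).
Every pair is clear; the schedule has no overlaps.

No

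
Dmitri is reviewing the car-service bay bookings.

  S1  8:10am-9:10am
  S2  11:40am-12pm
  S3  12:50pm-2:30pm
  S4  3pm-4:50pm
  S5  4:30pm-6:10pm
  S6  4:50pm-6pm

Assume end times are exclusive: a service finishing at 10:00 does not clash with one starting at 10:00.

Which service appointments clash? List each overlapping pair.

Sorted by start: S1, S2, S3, S4, S5, S6.
S2 starts after S1 ends, so S1 has no further overlaps.
S3 starts after S2 ends, so S2 has no further overlaps.
S4 starts after S3 ends, so S3 has no further overlaps.
S5 starts before S4 ends → S4 and S5 overlap.
S6 starts exactly when S4 ends (back-to-back, no overlap).
S6 starts before S5 ends → S5 and S6 overlap.

S4 & S5, S5 & S6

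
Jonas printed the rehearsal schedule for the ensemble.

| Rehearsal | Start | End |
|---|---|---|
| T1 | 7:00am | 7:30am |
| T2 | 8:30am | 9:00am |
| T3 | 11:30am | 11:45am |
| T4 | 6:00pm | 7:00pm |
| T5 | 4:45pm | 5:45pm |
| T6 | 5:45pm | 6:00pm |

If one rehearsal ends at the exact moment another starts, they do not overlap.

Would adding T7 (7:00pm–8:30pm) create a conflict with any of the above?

No — it doesn't clash with anything

T1: ends 7:30am at or before T7 starts 7:00pm → clear.
T2: ends 9:00am at or before T7 starts 7:00pm → clear.
T3: ends 11:45am at or before T7 starts 7:00pm → clear.
T5: ends 5:45pm at or before T7 starts 7:00pm → clear.
T6: ends 6:00pm at or before T7 starts 7:00pm → clear.
T4: ends 7:00pm at or before T7 starts 7:00pm → clear.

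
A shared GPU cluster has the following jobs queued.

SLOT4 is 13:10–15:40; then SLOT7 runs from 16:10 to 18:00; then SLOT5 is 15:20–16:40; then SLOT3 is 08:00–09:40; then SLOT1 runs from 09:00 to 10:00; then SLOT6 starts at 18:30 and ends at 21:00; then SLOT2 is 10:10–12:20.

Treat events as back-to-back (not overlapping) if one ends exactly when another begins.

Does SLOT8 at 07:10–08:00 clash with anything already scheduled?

SLOT3: starts 08:00 at or after SLOT8 ends 08:00 → clear.
SLOT1: starts 09:00 at or after SLOT8 ends 08:00 → clear.
SLOT2: starts 10:10 at or after SLOT8 ends 08:00 → clear.
SLOT4: starts 13:10 at or after SLOT8 ends 08:00 → clear.
SLOT5: starts 15:20 at or after SLOT8 ends 08:00 → clear.
SLOT7: starts 16:10 at or after SLOT8 ends 08:00 → clear.
SLOT6: starts 18:30 at or after SLOT8 ends 08:00 → clear.

No — it doesn't clash with anything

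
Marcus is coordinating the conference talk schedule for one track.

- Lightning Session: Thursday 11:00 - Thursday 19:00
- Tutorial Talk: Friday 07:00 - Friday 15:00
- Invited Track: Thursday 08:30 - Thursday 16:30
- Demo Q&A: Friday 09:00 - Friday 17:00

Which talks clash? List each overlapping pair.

Check each pair: they overlap iff neither finishes before the other starts.
Sorted by start: Invited Track, Lightning Session, Tutorial Talk, Demo Q&A.
Lightning Session starts before Invited Track ends → Invited Track and Lightning Session overlap.
Tutorial Talk starts after Invited Track ends, so nothing later overlaps Invited Track either.
Tutorial Talk starts after Lightning Session ends, so nothing later overlaps Lightning Session either.
Demo Q&A starts before Tutorial Talk ends → Tutorial Talk and Demo Q&A overlap.

Demo Q&A & Tutorial Talk, Invited Track & Lightning Session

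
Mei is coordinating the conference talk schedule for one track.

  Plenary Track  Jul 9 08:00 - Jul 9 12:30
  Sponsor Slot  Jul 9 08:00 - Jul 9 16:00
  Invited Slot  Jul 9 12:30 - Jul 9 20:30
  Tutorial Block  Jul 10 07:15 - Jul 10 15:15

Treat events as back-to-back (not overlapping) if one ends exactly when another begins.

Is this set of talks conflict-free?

Sorted by start: Plenary Track, Sponsor Slot, Invited Slot, Tutorial Block.
Sponsor Slot starts before Plenary Track ends → Plenary Track and Sponsor Slot overlap.
That's a conflict, so the schedule is not conflict-free.

No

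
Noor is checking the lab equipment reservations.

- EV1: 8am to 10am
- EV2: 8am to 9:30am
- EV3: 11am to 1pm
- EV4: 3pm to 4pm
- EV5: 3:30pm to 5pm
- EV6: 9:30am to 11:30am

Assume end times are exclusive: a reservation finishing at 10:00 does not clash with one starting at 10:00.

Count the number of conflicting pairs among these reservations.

4

Check each pair: they overlap iff neither finishes before the other starts.
Sorted by start: EV1, EV2, EV6, EV3, EV4, EV5.
EV2 starts before EV1 ends → EV1 and EV2 overlap.
EV6 starts before EV1 ends → EV1 and EV6 overlap.
EV3 starts after EV1 ends; EV1 is clear from here.
EV6 starts exactly when EV2 ends (back-to-back, no overlap); EV2 is clear from here.
EV3 starts before EV6 ends → EV6 and EV3 overlap.
EV4 starts after EV6 ends; EV6 is clear from here.
EV4 starts after EV3 ends; EV3 is clear from here.
EV5 starts before EV4 ends → EV4 and EV5 overlap.
Overlapping pairs: EV1 & EV2, EV1 & EV6, EV3 & EV6, EV4 & EV5 — 4 in total.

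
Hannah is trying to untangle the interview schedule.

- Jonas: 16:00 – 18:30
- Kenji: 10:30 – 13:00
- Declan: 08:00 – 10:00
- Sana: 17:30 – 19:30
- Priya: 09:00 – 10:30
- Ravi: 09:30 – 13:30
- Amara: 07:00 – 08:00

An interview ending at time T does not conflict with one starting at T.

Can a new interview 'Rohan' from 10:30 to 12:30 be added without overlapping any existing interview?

Amara: ends 08:00 at or before Rohan starts 10:30 → clear.
Declan: ends 10:00 at or before Rohan starts 10:30 → clear.
Priya: ends 10:30 at or before Rohan starts 10:30 → clear.
Ravi: starts 09:30 before Rohan ends 12:30, and ends 13:30 after Rohan starts 10:30 → overlap.
Kenji: starts 10:30 before Rohan ends 12:30, and ends 13:00 after Rohan starts 10:30 → overlap.
Jonas: starts 16:00 at or after Rohan ends 12:30 → clear.
Sana: starts 17:30 at or after Rohan ends 12:30 → clear.
Rohan overlaps Ravi, Kenji.

No — it overlaps Kenji, Ravi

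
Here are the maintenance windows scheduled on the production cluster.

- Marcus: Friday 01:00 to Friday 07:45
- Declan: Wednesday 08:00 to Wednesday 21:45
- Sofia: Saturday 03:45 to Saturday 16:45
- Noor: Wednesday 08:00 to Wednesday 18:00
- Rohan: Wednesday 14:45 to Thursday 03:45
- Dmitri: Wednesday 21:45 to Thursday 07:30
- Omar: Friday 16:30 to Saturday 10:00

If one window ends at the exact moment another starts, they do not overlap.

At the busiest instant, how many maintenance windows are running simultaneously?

3

Walk through starts and ends in time order (an end at T is processed before a start at T):
Wednesday 08:00 start Declan → 1
Wednesday 08:00 start Noor → 2
Wednesday 14:45 start Rohan → 3
Wednesday 18:00 end Noor → 2
Wednesday 21:45 end Declan → 1
Wednesday 21:45 start Dmitri → 2
Thursday 03:45 end Rohan → 1
Thursday 07:30 end Dmitri → 0
Friday 01:00 start Marcus → 1
Friday 07:45 end Marcus → 0
Friday 16:30 start Omar → 1
Saturday 03:45 start Sofia → 2
Saturday 10:00 end Omar → 1
Saturday 16:45 end Sofia → 0
Peak is 3, at Wednesday 14:45 (Declan, Noor, Rohan).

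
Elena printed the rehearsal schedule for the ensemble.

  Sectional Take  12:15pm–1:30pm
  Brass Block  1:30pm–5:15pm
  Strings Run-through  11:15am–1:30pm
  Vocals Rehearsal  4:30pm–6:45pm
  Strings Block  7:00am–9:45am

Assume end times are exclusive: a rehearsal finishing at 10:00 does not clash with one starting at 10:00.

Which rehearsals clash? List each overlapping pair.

Sorted by start: Strings Block, Strings Run-through, Sectional Take, Brass Block, Vocals Rehearsal.
Strings Run-through starts after Strings Block ends — done with Strings Block.
Sectional Take starts before Strings Run-through ends → Strings Run-through and Sectional Take overlap.
Brass Block starts exactly when Strings Run-through ends (back-to-back, no overlap) — done with Strings Run-through.
Brass Block starts exactly when Sectional Take ends (back-to-back, no overlap) — done with Sectional Take.
Vocals Rehearsal starts before Brass Block ends → Brass Block and Vocals Rehearsal overlap.

Brass Block & Vocals Rehearsal, Sectional Take & Strings Run-through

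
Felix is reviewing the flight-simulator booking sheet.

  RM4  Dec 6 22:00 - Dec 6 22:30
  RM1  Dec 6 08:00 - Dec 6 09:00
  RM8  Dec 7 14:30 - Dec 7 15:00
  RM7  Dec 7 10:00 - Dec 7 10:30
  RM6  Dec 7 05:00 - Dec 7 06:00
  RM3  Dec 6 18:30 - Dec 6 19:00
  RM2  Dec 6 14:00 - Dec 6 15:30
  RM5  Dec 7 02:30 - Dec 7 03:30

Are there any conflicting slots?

Two intervals overlap when each starts before the other ends.
Sorted by start: RM1, RM2, RM3, RM4, RM5, RM6, RM7, RM8.
RM2 starts after RM1 ends; RM1 is clear from here.
RM3 starts after RM2 ends; RM2 is clear from here.
RM4 starts after RM3 ends; RM3 is clear from here.
RM5 starts after RM4 ends; RM4 is clear from here.
RM6 starts after RM5 ends; RM5 is clear from here.
RM7 starts after RM6 ends; RM6 is clear from here.
RM8 starts after RM7 ends.
Every pair is clear; the schedule has no overlaps.

No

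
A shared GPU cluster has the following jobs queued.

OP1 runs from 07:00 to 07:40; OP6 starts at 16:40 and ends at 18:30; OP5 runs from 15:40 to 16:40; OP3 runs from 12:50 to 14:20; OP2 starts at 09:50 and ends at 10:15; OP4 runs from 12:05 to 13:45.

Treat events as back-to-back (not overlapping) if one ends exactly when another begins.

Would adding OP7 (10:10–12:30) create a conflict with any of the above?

Yes — it overlaps OP2, OP4

OP1: ends 07:40 at or before OP7 starts 10:10 → clear.
OP2: starts 09:50 before OP7 ends 12:30, and ends 10:15 after OP7 starts 10:10 → overlap.
OP4: starts 12:05 before OP7 ends 12:30, and ends 13:45 after OP7 starts 10:10 → overlap.
OP3: starts 12:50 at or after OP7 ends 12:30 → clear.
OP5: starts 15:40 at or after OP7 ends 12:30 → clear.
OP6: starts 16:40 at or after OP7 ends 12:30 → clear.
OP7 overlaps OP2, OP4.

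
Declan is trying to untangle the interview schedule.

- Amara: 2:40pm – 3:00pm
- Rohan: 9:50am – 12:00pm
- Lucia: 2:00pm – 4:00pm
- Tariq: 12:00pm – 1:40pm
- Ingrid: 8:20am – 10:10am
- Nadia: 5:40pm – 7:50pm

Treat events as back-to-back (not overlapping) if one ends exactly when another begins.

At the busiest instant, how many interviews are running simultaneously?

Sweep the timeline, counting +1 at each start and −1 at each end (ends before starts at a tie):
8:20am start Ingrid → 1
9:50am start Rohan → 2
10:10am end Ingrid → 1
12:00pm end Rohan → 0
12:00pm start Tariq → 1
1:40pm end Tariq → 0
2:00pm start Lucia → 1
2:40pm start Amara → 2
3:00pm end Amara → 1
4:00pm end Lucia → 0
5:40pm start Nadia → 1
7:50pm end Nadia → 0
Peak is 2, at 9:50am (Ingrid, Rohan).

2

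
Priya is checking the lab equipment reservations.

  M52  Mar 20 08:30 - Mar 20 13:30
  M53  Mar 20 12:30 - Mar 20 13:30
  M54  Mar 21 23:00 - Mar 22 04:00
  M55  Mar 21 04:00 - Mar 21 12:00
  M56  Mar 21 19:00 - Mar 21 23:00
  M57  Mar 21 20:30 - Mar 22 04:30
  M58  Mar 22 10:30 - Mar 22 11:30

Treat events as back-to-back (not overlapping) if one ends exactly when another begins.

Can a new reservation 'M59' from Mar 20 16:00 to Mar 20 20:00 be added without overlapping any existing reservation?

M52: ends Mar 20 13:30 at or before M59 starts Mar 20 16:00 → clear.
M53: ends Mar 20 13:30 at or before M59 starts Mar 20 16:00 → clear.
M55: starts Mar 21 04:00 at or after M59 ends Mar 20 20:00 → clear.
M56: starts Mar 21 19:00 at or after M59 ends Mar 20 20:00 → clear.
M57: starts Mar 21 20:30 at or after M59 ends Mar 20 20:00 → clear.
M54: starts Mar 21 23:00 at or after M59 ends Mar 20 20:00 → clear.
M58: starts Mar 22 10:30 at or after M59 ends Mar 20 20:00 → clear.

Yes — the slot is free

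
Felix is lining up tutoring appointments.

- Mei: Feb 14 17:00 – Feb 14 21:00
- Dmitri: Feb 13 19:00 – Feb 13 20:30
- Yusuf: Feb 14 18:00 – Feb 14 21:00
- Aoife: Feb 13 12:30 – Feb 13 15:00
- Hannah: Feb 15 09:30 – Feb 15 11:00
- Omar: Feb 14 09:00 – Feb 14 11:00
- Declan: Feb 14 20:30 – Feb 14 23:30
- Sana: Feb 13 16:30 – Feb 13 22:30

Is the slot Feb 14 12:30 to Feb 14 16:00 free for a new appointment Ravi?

Yes — the slot is free

Aoife: ends Feb 13 15:00 at or before Ravi starts Feb 14 12:30 → clear.
Sana: ends Feb 13 22:30 at or before Ravi starts Feb 14 12:30 → clear.
Dmitri: ends Feb 13 20:30 at or before Ravi starts Feb 14 12:30 → clear.
Omar: ends Feb 14 11:00 at or before Ravi starts Feb 14 12:30 → clear.
Mei: starts Feb 14 17:00 at or after Ravi ends Feb 14 16:00 → clear.
Yusuf: starts Feb 14 18:00 at or after Ravi ends Feb 14 16:00 → clear.
Declan: starts Feb 14 20:30 at or after Ravi ends Feb 14 16:00 → clear.
Hannah: starts Feb 15 09:30 at or after Ravi ends Feb 14 16:00 → clear.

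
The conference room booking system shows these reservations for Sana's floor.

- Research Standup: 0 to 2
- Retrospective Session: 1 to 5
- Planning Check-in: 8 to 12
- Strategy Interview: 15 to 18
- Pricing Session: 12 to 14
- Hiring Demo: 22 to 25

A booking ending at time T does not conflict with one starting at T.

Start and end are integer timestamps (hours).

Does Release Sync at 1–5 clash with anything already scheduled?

Research Standup: starts 0 before Release Sync ends 5, and ends 2 after Release Sync starts 1 → overlap.
Retrospective Session: starts 1 before Release Sync ends 5, and ends 5 after Release Sync starts 1 → overlap.
Planning Check-in: starts 8 at or after Release Sync ends 5 → clear.
Pricing Session: starts 12 at or after Release Sync ends 5 → clear.
Strategy Interview: starts 15 at or after Release Sync ends 5 → clear.
Hiring Demo: starts 22 at or after Release Sync ends 5 → clear.
Release Sync overlaps Research Standup, Retrospective Session.

Yes — it overlaps Research Standup, Retrospective Session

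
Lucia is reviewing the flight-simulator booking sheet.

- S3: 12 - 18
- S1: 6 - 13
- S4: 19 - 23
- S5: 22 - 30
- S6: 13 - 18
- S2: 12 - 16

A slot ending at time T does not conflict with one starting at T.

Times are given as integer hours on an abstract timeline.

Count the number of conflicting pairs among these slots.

Sorted by start: S1, S2, S3, S6, S4, S5.
S2 starts before S1 ends → S1 and S2 overlap.
S3 starts before S1 ends → S1 and S3 overlap.
S6 starts exactly when S1 ends (back-to-back, no overlap), so S1 has no further overlaps.
S3 starts before S2 ends → S2 and S3 overlap.
S6 starts before S2 ends → S2 and S6 overlap.
S4 starts after S2 ends, so S2 has no further overlaps.
S6 starts before S3 ends → S3 and S6 overlap.
S4 starts after S3 ends, so S3 has no further overlaps.
S4 starts after S6 ends, so S6 has no further overlaps.
S5 starts before S4 ends → S4 and S5 overlap.
Overlapping pairs: S1 & S2, S1 & S3, S2 & S3, S2 & S6, S3 & S6, S4 & S5 — 6 in total.

6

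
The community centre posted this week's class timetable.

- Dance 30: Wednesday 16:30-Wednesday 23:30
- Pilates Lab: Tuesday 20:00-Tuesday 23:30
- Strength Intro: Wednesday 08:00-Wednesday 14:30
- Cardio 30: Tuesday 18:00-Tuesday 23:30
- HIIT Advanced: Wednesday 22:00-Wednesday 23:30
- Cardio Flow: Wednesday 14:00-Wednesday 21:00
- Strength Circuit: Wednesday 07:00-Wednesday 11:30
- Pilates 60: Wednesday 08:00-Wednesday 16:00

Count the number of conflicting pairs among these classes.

8

Check each pair: they overlap iff neither finishes before the other starts.
Sorted by start: Cardio 30, Pilates Lab, Strength Circuit, Pilates 60, Strength Intro, Cardio Flow, Dance 30, HIIT Advanced.
Pilates Lab starts before Cardio 30 ends → Cardio 30 and Pilates Lab overlap.
Strength Circuit starts after Cardio 30 ends; Cardio 30 is clear from here.
Strength Circuit starts after Pilates Lab ends; Pilates Lab is clear from here.
Pilates 60 starts before Strength Circuit ends → Strength Circuit and Pilates 60 overlap.
Strength Intro starts before Strength Circuit ends → Strength Circuit and Strength Intro overlap.
Cardio Flow starts after Strength Circuit ends; Strength Circuit is clear from here.
Strength Intro starts before Pilates 60 ends → Pilates 60 and Strength Intro overlap.
Cardio Flow starts before Pilates 60 ends → Pilates 60 and Cardio Flow overlap.
Dance 30 starts after Pilates 60 ends; Pilates 60 is clear from here.
Cardio Flow starts before Strength Intro ends → Strength Intro and Cardio Flow overlap.
Dance 30 starts after Strength Intro ends; Strength Intro is clear from here.
Dance 30 starts before Cardio Flow ends → Cardio Flow and Dance 30 overlap.
HIIT Advanced starts after Cardio Flow ends.
HIIT Advanced starts before Dance 30 ends → Dance 30 and HIIT Advanced overlap.
Overlapping pairs: Cardio 30 & Pilates Lab, Cardio Flow & Dance 30, Cardio Flow & Pilates 60, Cardio Flow & Strength Intro, Dance 30 & HIIT Advanced, Pilates 60 & Strength Circuit, Pilates 60 & Strength Intro, Strength Circuit & Strength Intro — 8 in total.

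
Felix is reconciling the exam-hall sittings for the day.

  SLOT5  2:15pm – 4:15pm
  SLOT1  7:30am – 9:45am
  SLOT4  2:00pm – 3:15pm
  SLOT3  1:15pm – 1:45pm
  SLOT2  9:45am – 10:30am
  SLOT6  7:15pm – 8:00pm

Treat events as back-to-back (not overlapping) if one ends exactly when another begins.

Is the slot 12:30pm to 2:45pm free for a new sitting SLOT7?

No — it overlaps SLOT3, SLOT4, SLOT5

SLOT1: ends 9:45am at or before SLOT7 starts 12:30pm → clear.
SLOT2: ends 10:30am at or before SLOT7 starts 12:30pm → clear.
SLOT3: starts 1:15pm before SLOT7 ends 2:45pm, and ends 1:45pm after SLOT7 starts 12:30pm → overlap.
SLOT4: starts 2:00pm before SLOT7 ends 2:45pm, and ends 3:15pm after SLOT7 starts 12:30pm → overlap.
SLOT5: starts 2:15pm before SLOT7 ends 2:45pm, and ends 4:15pm after SLOT7 starts 12:30pm → overlap.
SLOT6: starts 7:15pm at or after SLOT7 ends 2:45pm → clear.
SLOT7 overlaps SLOT3, SLOT4, SLOT5.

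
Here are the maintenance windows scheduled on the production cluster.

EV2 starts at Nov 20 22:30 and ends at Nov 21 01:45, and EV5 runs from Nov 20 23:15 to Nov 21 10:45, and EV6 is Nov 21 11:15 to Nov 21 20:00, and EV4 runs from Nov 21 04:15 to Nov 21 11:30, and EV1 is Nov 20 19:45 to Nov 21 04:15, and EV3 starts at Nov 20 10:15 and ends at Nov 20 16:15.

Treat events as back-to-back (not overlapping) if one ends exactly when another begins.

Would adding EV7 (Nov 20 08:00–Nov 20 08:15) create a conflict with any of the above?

No — it doesn't clash with anything

EV3: starts Nov 20 10:15 at or after EV7 ends Nov 20 08:15 → clear.
EV1: starts Nov 20 19:45 at or after EV7 ends Nov 20 08:15 → clear.
EV2: starts Nov 20 22:30 at or after EV7 ends Nov 20 08:15 → clear.
EV5: starts Nov 20 23:15 at or after EV7 ends Nov 20 08:15 → clear.
EV4: starts Nov 21 04:15 at or after EV7 ends Nov 20 08:15 → clear.
EV6: starts Nov 21 11:15 at or after EV7 ends Nov 20 08:15 → clear.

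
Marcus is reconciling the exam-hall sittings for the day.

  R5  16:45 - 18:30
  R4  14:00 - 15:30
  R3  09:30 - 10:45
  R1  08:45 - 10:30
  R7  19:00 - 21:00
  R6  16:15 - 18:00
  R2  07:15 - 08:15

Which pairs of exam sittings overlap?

Check each pair: they overlap iff neither finishes before the other starts.
Sorted by start: R2, R1, R3, R4, R6, R5, R7.
R1 starts after R2 ends — done with R2.
R3 starts before R1 ends → R1 and R3 overlap.
R4 starts after R1 ends — done with R1.
R4 starts after R3 ends — done with R3.
R6 starts after R4 ends — done with R4.
R5 starts before R6 ends → R6 and R5 overlap.
R7 starts after R6 ends.
R7 starts after R5 ends.

R1 & R3, R5 & R6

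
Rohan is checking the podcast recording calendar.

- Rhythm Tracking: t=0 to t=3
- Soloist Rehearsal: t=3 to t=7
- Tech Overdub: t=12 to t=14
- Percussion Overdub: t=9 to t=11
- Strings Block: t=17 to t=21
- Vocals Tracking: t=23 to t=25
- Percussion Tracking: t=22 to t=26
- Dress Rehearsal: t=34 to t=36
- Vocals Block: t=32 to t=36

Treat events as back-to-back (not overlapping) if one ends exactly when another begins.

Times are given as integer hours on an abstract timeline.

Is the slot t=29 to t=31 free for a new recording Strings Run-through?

Rhythm Tracking: ends t=3 at or before Strings Run-through starts t=29 → clear.
Soloist Rehearsal: ends t=7 at or before Strings Run-through starts t=29 → clear.
Percussion Overdub: ends t=11 at or before Strings Run-through starts t=29 → clear.
Tech Overdub: ends t=14 at or before Strings Run-through starts t=29 → clear.
Strings Block: ends t=21 at or before Strings Run-through starts t=29 → clear.
Percussion Tracking: ends t=26 at or before Strings Run-through starts t=29 → clear.
Vocals Tracking: ends t=25 at or before Strings Run-through starts t=29 → clear.
Vocals Block: starts t=32 at or after Strings Run-through ends t=31 → clear.
Dress Rehearsal: starts t=34 at or after Strings Run-through ends t=31 → clear.

Yes — the slot is free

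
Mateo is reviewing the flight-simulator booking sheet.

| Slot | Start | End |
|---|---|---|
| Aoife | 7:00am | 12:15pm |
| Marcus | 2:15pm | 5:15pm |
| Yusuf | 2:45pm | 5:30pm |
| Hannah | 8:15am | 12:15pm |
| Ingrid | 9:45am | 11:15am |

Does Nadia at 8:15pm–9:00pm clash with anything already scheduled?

No — it doesn't clash with anything

Aoife: ends 12:15pm at or before Nadia starts 8:15pm → clear.
Hannah: ends 12:15pm at or before Nadia starts 8:15pm → clear.
Ingrid: ends 11:15am at or before Nadia starts 8:15pm → clear.
Marcus: ends 5:15pm at or before Nadia starts 8:15pm → clear.
Yusuf: ends 5:30pm at or before Nadia starts 8:15pm → clear.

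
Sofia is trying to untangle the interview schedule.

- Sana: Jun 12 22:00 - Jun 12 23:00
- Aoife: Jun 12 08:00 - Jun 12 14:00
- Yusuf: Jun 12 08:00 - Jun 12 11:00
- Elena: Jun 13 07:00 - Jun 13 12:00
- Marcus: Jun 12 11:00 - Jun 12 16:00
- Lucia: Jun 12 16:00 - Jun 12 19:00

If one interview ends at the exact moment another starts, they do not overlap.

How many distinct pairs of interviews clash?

Sorted by start: Yusuf, Aoife, Marcus, Lucia, Sana, Elena.
Aoife starts before Yusuf ends → Yusuf and Aoife overlap.
Marcus starts exactly when Yusuf ends (back-to-back, no overlap) — done with Yusuf.
Marcus starts before Aoife ends → Aoife and Marcus overlap.
Lucia starts after Aoife ends — done with Aoife.
Lucia starts exactly when Marcus ends (back-to-back, no overlap) — done with Marcus.
Sana starts after Lucia ends — done with Lucia.
Elena starts after Sana ends.
Overlapping pairs: Aoife & Marcus, Aoife & Yusuf — 2 in total.

2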